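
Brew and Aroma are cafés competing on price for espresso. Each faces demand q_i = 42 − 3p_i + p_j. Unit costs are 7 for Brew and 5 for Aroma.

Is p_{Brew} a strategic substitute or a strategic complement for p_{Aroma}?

Brew's profit: π = (p_{Brew} − 7)(42 − 3p_{Brew} + p_{Aroma}).
∂π/∂p_{Brew} = 63 − 6p_{Brew} + p_{Aroma} = 0 ⇒ p_{Brew} = 10.5 + (1/6)p_{Aroma}.
The best-response slope dp_{Brew}/dp_{Aroma} = 1/6 > 0: the reaction function is upward-sloping, so the choices are strategic complements.

strategic complements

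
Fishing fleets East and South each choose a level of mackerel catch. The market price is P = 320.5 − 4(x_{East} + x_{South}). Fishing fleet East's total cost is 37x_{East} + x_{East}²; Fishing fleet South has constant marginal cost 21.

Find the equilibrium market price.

Fishing fleet East's profit: π = x_{East}(320.5 − 4(x_{East} + x_{South})) − 37x_{East} − x_{East}².
∂π/∂x_{East} = 283.5 − 10x_{East} − 4x_{South} = 0, so x_{East} = 28.35 − 0.4x_{South}.
For South: ∂π/∂x_{South} = 299.5 − 8x_{South} − 4x_{East} = 0 ⇒ x_{South} = 37.4375 − 0.5x_{East}.
Solving the two reaction functions simultaneously: (1 − (−0.4)(−0.5))x_{East} = 28.35 − 0.4·37.4375, so 0.8x_{East} = 13.375 and x_{East} = 535/32.
Then x_{South} = 37.4375 − 0.5·(535/32) = 1861/64.
Equilibrium price: P = 320.5 − 4·(2931/64) = 137.3125.

137.3125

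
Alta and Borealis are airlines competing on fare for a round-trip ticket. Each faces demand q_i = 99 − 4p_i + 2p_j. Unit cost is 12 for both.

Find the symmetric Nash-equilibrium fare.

24.5

Alta's profit: π = (p_{Alta} − 12)(99 − 4p_{Alta} + 2p_{Borealis}).
∂π/∂p_{Alta} = 147 − 8p_{Alta} + 2p_{Borealis} = 0 ⇒ p_{Alta} = 18.375 + 0.25p_{Borealis}.
The game is symmetric, so in equilibrium p_{Borealis} = p_{Alta}: the reaction function gives 0.75p_{Alta} = 18.375, hence p_{Alta} = 24.5.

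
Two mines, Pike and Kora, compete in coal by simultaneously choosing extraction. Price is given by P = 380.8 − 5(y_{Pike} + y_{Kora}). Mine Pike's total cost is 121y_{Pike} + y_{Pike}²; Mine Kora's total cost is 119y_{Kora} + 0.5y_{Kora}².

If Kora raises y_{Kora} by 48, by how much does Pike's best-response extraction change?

-20

Mine Pike's profit: π = y_{Pike}(380.8 − 5(y_{Pike} + y_{Kora})) − 121y_{Pike} − y_{Pike}².
∂π/∂y_{Pike} = 259.8 − 12y_{Pike} − 5y_{Kora} = 0, so y_{Pike} = 21.65 − (5/12)y_{Kora}.
The reaction-function slope is −5/12, so a 48-unit rise in y_{Kora} moves y_{Pike} by −5/12 × 48 = −20. Pike's best response falls — the actions are strategic substitutes.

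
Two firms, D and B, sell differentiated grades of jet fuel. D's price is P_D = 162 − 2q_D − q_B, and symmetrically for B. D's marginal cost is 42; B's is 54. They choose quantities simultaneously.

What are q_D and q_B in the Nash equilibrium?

Firm D's profit: π = q_D(162 − 2q_D − q_B) − 42q_D.
∂π/∂q_D = 120 − 4q_D − q_B = 0 ⇒ q_D = 30 − 0.25q_B.
Similarly q_B = 27 − 0.25q_D.
Plugging q_B into D's best response: q_D = 30 − 0.25(27 − 0.25q_D) ⇒ 0.9375q_D = 23.25, so q_D = 24.8.
Then q_B = 27 − 0.25·24.8 = 20.8.

24.8, 20.8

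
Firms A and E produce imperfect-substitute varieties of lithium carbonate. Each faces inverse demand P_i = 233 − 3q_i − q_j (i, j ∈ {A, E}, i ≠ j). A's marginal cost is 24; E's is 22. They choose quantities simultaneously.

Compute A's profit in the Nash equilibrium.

2664.12

Firm A's profit: π = q_A(233 − 3q_A − q_E) − 24q_A.
∂π/∂q_A = 209 − 6q_A − q_E = 0 ⇒ q_A = 209/6 − (1/6)q_E.
Similarly q_E = 211/6 − (1/6)q_A.
Substituting the second reaction function into the first: q_A = 209/6 − (1/6)(211/6 − (1/6)q_A), which gives (35/36)q_A = 1043/36 ⇒ q_A = 29.8.
Then q_E = 211/6 − (1/6)·29.8 = 30.2.
P_A = 233 − 3·29.8 − 30.2 = 113.4.
Profit = (113.4 − 24)·29.8 = 2664.12.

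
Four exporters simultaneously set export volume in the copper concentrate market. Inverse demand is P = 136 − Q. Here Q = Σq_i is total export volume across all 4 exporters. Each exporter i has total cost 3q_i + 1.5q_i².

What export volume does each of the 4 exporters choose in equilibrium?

A representative exporter's profit is π_i = q_i(136 − Q) − 3q_i − 1.5q_i², with Q = q_i + Σ_{j≠i} q_j.
First-order condition: 133 − 5q_i − Σ_{j≠i} q_j = 0.
In a symmetric equilibrium every exporter chooses the same q, so Σ_{j≠i} q_j = 3q. The condition becomes 133 − 8q = 0, giving q = 133/8 = 16.625.

16.625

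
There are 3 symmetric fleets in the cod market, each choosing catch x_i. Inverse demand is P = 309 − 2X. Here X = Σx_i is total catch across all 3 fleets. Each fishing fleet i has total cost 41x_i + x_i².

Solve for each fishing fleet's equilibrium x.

26.8

A representative fishing fleet's profit is π_i = x_i(309 − 2X) − 41x_i − x_i², with X = x_i + Σ_{j≠i} x_j.
First-order condition: 268 − 6x_i − 2Σ_{j≠i} x_j = 0.
In a symmetric equilibrium every fishing fleet chooses the same x, so Σ_{j≠i} x_j = 2x. The condition becomes 268 − 10x = 0, giving x = 268/10 = 26.8.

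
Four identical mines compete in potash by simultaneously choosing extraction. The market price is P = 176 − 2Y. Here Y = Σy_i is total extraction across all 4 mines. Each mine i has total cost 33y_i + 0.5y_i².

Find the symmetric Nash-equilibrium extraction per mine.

A representative mine's profit is π_i = y_i(176 − 2Y) − 33y_i − 0.5y_i², with Y = y_i + Σ_{j≠i} y_j.
First-order condition: 143 − 5y_i − 2Σ_{j≠i} y_j = 0.
Imposing symmetry (y_j = y for all j) turns Σ_{j≠i} y_j into 3y, so 143 = 11y and y = 13.

13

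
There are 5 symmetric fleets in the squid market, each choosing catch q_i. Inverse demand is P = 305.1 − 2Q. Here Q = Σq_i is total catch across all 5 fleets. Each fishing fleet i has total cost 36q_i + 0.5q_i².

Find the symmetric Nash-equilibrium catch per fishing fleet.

A representative fishing fleet's profit is π_i = q_i(305.1 − 2Q) − 36q_i − 0.5q_i², with Q = q_i + Σ_{j≠i} q_j.
First-order condition: 269.1 − 5q_i − 2Σ_{j≠i} q_j = 0.
In a symmetric equilibrium every fishing fleet chooses the same q, so Σ_{j≠i} q_j = 4q. The condition becomes 269.1 − 13q = 0, giving q = 269.1/13 = 20.7.

20.7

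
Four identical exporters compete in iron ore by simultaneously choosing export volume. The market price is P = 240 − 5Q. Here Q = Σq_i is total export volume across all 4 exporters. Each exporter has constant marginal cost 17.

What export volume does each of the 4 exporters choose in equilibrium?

8.92

A representative exporter's profit is π_i = q_i(240 − 5Q) − 17q_i, with Q = q_i + Σ_{j≠i} q_j.
First-order condition: 223 − 10q_i − 5Σ_{j≠i} q_j = 0.
With identical exporters, set every q_j = q: then 223 − 10q − 15q = 0, i.e. q = 223/25 = 8.92.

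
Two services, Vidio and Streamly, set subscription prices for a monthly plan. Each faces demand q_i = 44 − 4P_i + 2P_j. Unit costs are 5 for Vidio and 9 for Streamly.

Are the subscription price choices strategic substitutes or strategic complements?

strategic complements

Vidio's profit: π = (P_{Vidio} − 5)(44 − 4P_{Vidio} + 2P_{Streamly}).
∂π/∂P_{Vidio} = 64 − 8P_{Vidio} + 2P_{Streamly} = 0 ⇒ P_{Vidio} = 8 + 0.25P_{Streamly}.
The best-response slope dP_{Vidio}/dP_{Streamly} = 0.25 > 0: the reaction function is upward-sloping, so the choices are strategic complements.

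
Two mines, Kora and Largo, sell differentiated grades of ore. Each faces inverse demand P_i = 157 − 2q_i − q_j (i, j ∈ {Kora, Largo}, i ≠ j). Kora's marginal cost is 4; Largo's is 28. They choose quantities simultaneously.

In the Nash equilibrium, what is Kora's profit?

2073.68

Mine Kora's profit: π = q_{Kora}(157 − 2q_{Kora} − q_{Largo}) − 4q_{Kora}.
∂π/∂q_{Kora} = 153 − 4q_{Kora} − q_{Largo} = 0 ⇒ q_{Kora} = 38.25 − 0.25q_{Largo}.
Similarly q_{Largo} = 32.25 − 0.25q_{Kora}.
Plugging q_{Largo} into Kora's best response: q_{Kora} = 38.25 − 0.25(32.25 − 0.25q_{Kora}) ⇒ 0.9375q_{Kora} = 30.1875, so q_{Kora} = 32.2.
Then q_{Largo} = 32.25 − 0.25·32.2 = 24.2.
P_{Kora} = 157 − 2·32.2 − 24.2 = 68.4.
Profit = (68.4 − 4)·32.2 = 2073.68.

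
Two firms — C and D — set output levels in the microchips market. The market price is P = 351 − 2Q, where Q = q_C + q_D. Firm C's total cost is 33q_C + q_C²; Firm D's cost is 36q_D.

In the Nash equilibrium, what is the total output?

94.8

Firm C's profit: π = q_C(351 − 2(q_C + q_D)) − 33q_C − q_C².
∂π/∂q_C = 318 − 6q_C − 2q_D = 0, so q_C = 53 − (1/3)q_D.
For D: ∂π/∂q_D = 315 − 4q_D − 2q_C = 0 ⇒ q_D = 78.75 − 0.5q_C.
Solving the two reaction functions simultaneously: (1 − (−1/3)(−0.5))q_C = 53 − (1/3)·78.75, so (5/6)q_C = 26.75 and q_C = 32.1.
Then q_D = 78.75 − 0.5·32.1 = 62.7.
Total output: 32.1 + 62.7 = 94.8.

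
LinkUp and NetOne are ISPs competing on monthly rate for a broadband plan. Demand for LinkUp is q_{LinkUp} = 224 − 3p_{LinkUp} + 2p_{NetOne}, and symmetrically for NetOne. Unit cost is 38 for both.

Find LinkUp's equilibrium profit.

LinkUp's profit: π = (p_{LinkUp} − 38)(224 − 3p_{LinkUp} + 2p_{NetOne}).
∂π/∂p_{LinkUp} = 338 − 6p_{LinkUp} + 2p_{NetOne} = 0 ⇒ p_{LinkUp} = 169/3 + (1/3)p_{NetOne}.
By symmetry p_{NetOne} = p_{LinkUp}; substituting into the reaction function, (2/3)p_{LinkUp} = 169/3 and p_{LinkUp} = 84.5.
q_{LinkUp} = 224 − 3·84.5 + 2·84.5 = 139.5.
Profit = (84.5 − 38)·139.5 = 6486.75.

6486.75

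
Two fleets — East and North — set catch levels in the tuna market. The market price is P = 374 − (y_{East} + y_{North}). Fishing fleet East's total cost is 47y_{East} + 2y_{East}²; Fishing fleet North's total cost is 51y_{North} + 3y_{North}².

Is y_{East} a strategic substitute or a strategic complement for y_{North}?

strategic substitutes

Fishing fleet East's profit: π = y_{East}(374 − (y_{East} + y_{North})) − 47y_{East} − 2y_{East}².
∂π/∂y_{East} = 327 − 6y_{East} − y_{North} = 0, so y_{East} = 54.5 − (1/6)y_{North}.
The best-response slope dy_{East}/dy_{North} = −1/6 < 0: the reaction function is downward-sloping, so the choices are strategic substitutes.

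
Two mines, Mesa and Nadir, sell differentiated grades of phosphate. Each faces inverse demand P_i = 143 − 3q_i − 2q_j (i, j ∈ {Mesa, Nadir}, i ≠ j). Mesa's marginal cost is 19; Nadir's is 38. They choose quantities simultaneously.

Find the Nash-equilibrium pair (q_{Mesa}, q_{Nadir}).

16.6875, 11.9375

Mine Mesa's profit: π = q_{Mesa}(143 − 3q_{Mesa} − 2q_{Nadir}) − 19q_{Mesa}.
∂π/∂q_{Mesa} = 124 − 6q_{Mesa} − 2q_{Nadir} = 0 ⇒ q_{Mesa} = 62/3 − (1/3)q_{Nadir}.
Similarly q_{Nadir} = 17.5 − (1/3)q_{Mesa}.
Substituting the second reaction function into the first: q_{Mesa} = 62/3 − (1/3)(17.5 − (1/3)q_{Mesa}), which gives (8/9)q_{Mesa} = 89/6 ⇒ q_{Mesa} = 16.6875.
Then q_{Nadir} = 17.5 − (1/3)·16.6875 = 11.9375.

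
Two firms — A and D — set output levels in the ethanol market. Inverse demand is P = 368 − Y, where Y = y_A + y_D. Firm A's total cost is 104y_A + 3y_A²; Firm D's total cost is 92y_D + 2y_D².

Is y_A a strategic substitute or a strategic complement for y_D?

strategic substitutes

Firm A's profit: π = y_A(368 − (y_A + y_D)) − 104y_A − 3y_A².
∂π/∂y_A = 264 − 8y_A − y_D = 0, so y_A = 33 − 0.125y_D.
The best-response slope dy_A/dy_D = −0.125 < 0: the reaction function is downward-sloping, so the choices are strategic substitutes.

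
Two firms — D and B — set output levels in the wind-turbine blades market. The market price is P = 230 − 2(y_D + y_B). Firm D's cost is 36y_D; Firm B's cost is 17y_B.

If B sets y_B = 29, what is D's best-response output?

Firm D's profit: π = y_D(230 − 2(y_D + y_B)) − 36y_D.
∂π/∂y_D = 194 − 4y_D − 2y_B = 0, so y_D = 48.5 − 0.5y_B.
At y_B = 29: y_D = 48.5 − 0.5·29 = 34.

34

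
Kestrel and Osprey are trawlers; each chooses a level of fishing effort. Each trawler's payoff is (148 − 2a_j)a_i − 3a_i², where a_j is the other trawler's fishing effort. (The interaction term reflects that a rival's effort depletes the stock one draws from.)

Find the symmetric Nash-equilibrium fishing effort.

Kestrel's payoff is (148 − 2a_O)a_K − 3a_K².
∂π/∂a_K = 148 − 2a_O − 6a_K = 0, so a_K = 74/3 − (1/3)a_O.
Setting a_K = a_O in the reaction function: a_K = 74/3 − (1/3)a_K, so a_K = (74/3) / (4/3) = 18.5.

18.5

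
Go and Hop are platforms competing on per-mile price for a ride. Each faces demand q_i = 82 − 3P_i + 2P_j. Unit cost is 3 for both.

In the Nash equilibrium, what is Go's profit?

1170.1875

Go's profit: π = (P_{Go} − 3)(82 − 3P_{Go} + 2P_{Hop}).
∂π/∂P_{Go} = 91 − 6P_{Go} + 2P_{Hop} = 0 ⇒ P_{Go} = 91/6 + (1/3)P_{Hop}.
The game is symmetric, so in equilibrium P_{Hop} = P_{Go}: the reaction function gives (2/3)P_{Go} = 91/6, hence P_{Go} = 22.75.
q_{Go} = 82 − 3·22.75 + 2·22.75 = 59.25.
Profit = (22.75 − 3)·59.25 = 1170.1875.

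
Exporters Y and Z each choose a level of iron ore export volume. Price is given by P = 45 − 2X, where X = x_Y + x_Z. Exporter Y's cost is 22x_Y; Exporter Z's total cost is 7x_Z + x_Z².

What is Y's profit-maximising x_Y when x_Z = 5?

3.25

Exporter Y's profit: π = x_Y(45 − 2(x_Y + x_Z)) − 22x_Y.
∂π/∂x_Y = 23 − 4x_Y − 2x_Z = 0, so x_Y = 5.75 − 0.5x_Z.
At x_Z = 5: x_Y = 5.75 − 0.5·5 = 3.25.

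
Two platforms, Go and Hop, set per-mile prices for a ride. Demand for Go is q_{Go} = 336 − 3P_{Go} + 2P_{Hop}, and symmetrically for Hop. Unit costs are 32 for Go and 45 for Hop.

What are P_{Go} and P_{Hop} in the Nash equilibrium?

Go's profit: π = (P_{Go} − 32)(336 − 3P_{Go} + 2P_{Hop}).
∂π/∂P_{Go} = 432 − 6P_{Go} + 2P_{Hop} = 0 ⇒ P_{Go} = 72 + (1/3)P_{Hop}.
Similarly P_{Hop} = 78.5 + (1/3)P_{Go}.
Substituting the second reaction function into the first: P_{Go} = 72 + (1/3)(78.5 + (1/3)P_{Go}), which gives (8/9)P_{Go} = 589/6 ⇒ P_{Go} = 110.4375.
Then P_{Hop} = 78.5 + (1/3)·110.4375 = 115.3125.

110.4375, 115.3125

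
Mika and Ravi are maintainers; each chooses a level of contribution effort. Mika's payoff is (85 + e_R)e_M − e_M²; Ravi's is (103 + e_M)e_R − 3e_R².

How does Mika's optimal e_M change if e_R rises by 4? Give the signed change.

Expanding Mika's payoff: 85e_M + e_Re_M − e_M².
∂π/∂e_M = 85 + e_R − 2e_M = 0, so e_M = 42.5 + 0.5e_R.
The reaction-function slope is 0.5, so a 4-unit rise in e_R moves e_M by 0.5 × 4 = 2. Mika's best response rises — the actions are strategic complements.

2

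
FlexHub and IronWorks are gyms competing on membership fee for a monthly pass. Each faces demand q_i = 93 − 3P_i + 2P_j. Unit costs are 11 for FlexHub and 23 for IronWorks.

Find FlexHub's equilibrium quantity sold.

68.25

FlexHub's profit: π = (P_{FlexHub} − 11)(93 − 3P_{FlexHub} + 2P_{IronWorks}).
∂π/∂P_{FlexHub} = 126 − 6P_{FlexHub} + 2P_{IronWorks} = 0 ⇒ P_{FlexHub} = 21 + (1/3)P_{IronWorks}.
Similarly P_{IronWorks} = 27 + (1/3)P_{FlexHub}.
Substituting the second reaction function into the first: P_{FlexHub} = 21 + (1/3)(27 + (1/3)P_{FlexHub}), which gives (8/9)P_{FlexHub} = 30 ⇒ P_{FlexHub} = 33.75.
Then P_{IronWorks} = 27 + (1/3)·33.75 = 38.25.
q_{FlexHub} = 93 − 3·33.75 + 2·38.25 = 68.25.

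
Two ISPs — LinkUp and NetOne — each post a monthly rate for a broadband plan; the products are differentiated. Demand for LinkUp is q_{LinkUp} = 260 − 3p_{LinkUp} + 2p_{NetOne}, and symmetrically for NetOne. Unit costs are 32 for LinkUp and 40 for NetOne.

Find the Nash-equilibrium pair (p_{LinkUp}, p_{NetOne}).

90.5, 93.5

LinkUp's profit: π = (p_{LinkUp} − 32)(260 − 3p_{LinkUp} + 2p_{NetOne}).
∂π/∂p_{LinkUp} = 356 − 6p_{LinkUp} + 2p_{NetOne} = 0 ⇒ p_{LinkUp} = 178/3 + (1/3)p_{NetOne}.
Similarly p_{NetOne} = 190/3 + (1/3)p_{LinkUp}.
Plugging p_{NetOne} into LinkUp's best response: p_{LinkUp} = 178/3 + (1/3)(190/3 + (1/3)p_{LinkUp}) ⇒ (8/9)p_{LinkUp} = 724/9, so p_{LinkUp} = 90.5.
Then p_{NetOne} = 190/3 + (1/3)·90.5 = 93.5.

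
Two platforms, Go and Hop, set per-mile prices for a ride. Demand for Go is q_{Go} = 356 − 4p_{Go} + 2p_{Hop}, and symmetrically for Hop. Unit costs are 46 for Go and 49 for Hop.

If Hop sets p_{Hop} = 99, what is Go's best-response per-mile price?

Go's profit: π = (p_{Go} − 46)(356 − 4p_{Go} + 2p_{Hop}).
∂π/∂p_{Go} = 540 − 8p_{Go} + 2p_{Hop} = 0 ⇒ p_{Go} = 67.5 + 0.25p_{Hop}.
At p_{Hop} = 99: p_{Go} = 67.5 + 0.25·99 = 92.25.

92.25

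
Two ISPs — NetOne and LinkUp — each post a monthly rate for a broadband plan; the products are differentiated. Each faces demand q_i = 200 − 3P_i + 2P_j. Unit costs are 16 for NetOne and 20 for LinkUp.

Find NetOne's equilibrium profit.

6556.6875

NetOne's profit: π = (P_{NetOne} − 16)(200 − 3P_{NetOne} + 2P_{LinkUp}).
∂π/∂P_{NetOne} = 248 − 6P_{NetOne} + 2P_{LinkUp} = 0 ⇒ P_{NetOne} = 124/3 + (1/3)P_{LinkUp}.
Similarly P_{LinkUp} = 130/3 + (1/3)P_{NetOne}.
Solving the two reaction functions simultaneously: (1 − (1/3)(1/3))P_{NetOne} = 124/3 + (1/3)·(130/3), so (8/9)P_{NetOne} = 502/9 and P_{NetOne} = 62.75.
Then P_{LinkUp} = 130/3 + (1/3)·62.75 = 64.25.
q_{NetOne} = 200 − 3·62.75 + 2·64.25 = 140.25.
Profit = (62.75 − 16)·140.25 = 6556.6875.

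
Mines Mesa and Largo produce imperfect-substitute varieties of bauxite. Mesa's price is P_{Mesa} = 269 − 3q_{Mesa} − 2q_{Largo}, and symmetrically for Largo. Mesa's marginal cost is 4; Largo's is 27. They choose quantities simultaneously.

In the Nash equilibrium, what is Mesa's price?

107.6875

Mine Mesa's profit: π = q_{Mesa}(269 − 3q_{Mesa} − 2q_{Largo}) − 4q_{Mesa}.
∂π/∂q_{Mesa} = 265 − 6q_{Mesa} − 2q_{Largo} = 0 ⇒ q_{Mesa} = 265/6 − (1/3)q_{Largo}.
Similarly q_{Largo} = 121/3 − (1/3)q_{Mesa}.
Solving the two reaction functions simultaneously: (1 − (−1/3)(−1/3))q_{Mesa} = 265/6 − (1/3)·(121/3), so (8/9)q_{Mesa} = 553/18 and q_{Mesa} = 34.5625.
Then q_{Largo} = 121/3 − (1/3)·34.5625 = 28.8125.
P_{Mesa} = 269 − 3·34.5625 − 2·28.8125 = 107.6875.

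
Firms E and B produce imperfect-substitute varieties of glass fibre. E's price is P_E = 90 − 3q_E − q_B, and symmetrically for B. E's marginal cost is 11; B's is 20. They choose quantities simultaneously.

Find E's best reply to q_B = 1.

13

Firm E's profit: π = q_E(90 − 3q_E − q_B) − 11q_E.
∂π/∂q_E = 79 − 6q_E − q_B = 0 ⇒ q_E = 79/6 − (1/6)q_B.
At q_B = 1: q_E = 79/6 − (1/6)·1 = 13.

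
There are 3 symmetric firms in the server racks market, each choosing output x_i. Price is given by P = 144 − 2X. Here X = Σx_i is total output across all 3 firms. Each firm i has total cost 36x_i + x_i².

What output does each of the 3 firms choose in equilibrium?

10.8

A representative firm's profit is π_i = x_i(144 − 2X) − 36x_i − x_i², with X = x_i + Σ_{j≠i} x_j.
First-order condition: 108 − 6x_i − 2Σ_{j≠i} x_j = 0.
With identical firms, set every x_j = x: then 108 − 6x − 4x = 0, i.e. x = 108/10 = 10.8.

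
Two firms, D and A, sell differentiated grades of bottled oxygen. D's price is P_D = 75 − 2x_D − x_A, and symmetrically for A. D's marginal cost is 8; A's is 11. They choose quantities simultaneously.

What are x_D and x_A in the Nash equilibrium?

Firm D's profit: π = x_D(75 − 2x_D − x_A) − 8x_D.
∂π/∂x_D = 67 − 4x_D − x_A = 0 ⇒ x_D = 16.75 − 0.25x_A.
Similarly x_A = 16 − 0.25x_D.
Plugging x_A into D's best response: x_D = 16.75 − 0.25(16 − 0.25x_D) ⇒ 0.9375x_D = 12.75, so x_D = 13.6.
Then x_A = 16 − 0.25·13.6 = 12.6.

13.6, 12.6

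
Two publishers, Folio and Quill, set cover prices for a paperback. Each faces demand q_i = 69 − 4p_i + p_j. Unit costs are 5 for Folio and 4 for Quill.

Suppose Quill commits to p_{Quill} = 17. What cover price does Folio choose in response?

Folio's profit: π = (p_{Folio} − 5)(69 − 4p_{Folio} + p_{Quill}).
∂π/∂p_{Folio} = 89 − 8p_{Folio} + p_{Quill} = 0 ⇒ p_{Folio} = 11.125 + 0.125p_{Quill}.
At p_{Quill} = 17: p_{Folio} = 11.125 + 0.125·17 = 13.25.

13.25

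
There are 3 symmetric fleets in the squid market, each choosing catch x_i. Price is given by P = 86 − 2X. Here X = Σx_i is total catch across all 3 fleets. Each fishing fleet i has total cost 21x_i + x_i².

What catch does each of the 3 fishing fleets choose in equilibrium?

6.5

A representative fishing fleet's profit is π_i = x_i(86 − 2X) − 21x_i − x_i², with X = x_i + Σ_{j≠i} x_j.
First-order condition: 65 − 6x_i − 2Σ_{j≠i} x_j = 0.
With identical fishing fleets, set every x_j = x: then 65 − 6x − 4x = 0, i.e. x = 65/10 = 6.5.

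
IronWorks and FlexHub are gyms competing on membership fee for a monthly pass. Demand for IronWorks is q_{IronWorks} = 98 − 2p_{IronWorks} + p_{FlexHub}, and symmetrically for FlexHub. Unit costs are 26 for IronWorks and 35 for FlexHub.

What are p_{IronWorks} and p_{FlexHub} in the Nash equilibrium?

IronWorks's profit: π = (p_{IronWorks} − 26)(98 − 2p_{IronWorks} + p_{FlexHub}).
∂π/∂p_{IronWorks} = 150 − 4p_{IronWorks} + p_{FlexHub} = 0 ⇒ p_{IronWorks} = 37.5 + 0.25p_{FlexHub}.
Similarly p_{FlexHub} = 42 + 0.25p_{IronWorks}.
Solving the two reaction functions simultaneously: (1 − (0.25)(0.25))p_{IronWorks} = 37.5 + 0.25·42, so 0.9375p_{IronWorks} = 48 and p_{IronWorks} = 51.2.
Then p_{FlexHub} = 42 + 0.25·51.2 = 54.8.

51.2, 54.8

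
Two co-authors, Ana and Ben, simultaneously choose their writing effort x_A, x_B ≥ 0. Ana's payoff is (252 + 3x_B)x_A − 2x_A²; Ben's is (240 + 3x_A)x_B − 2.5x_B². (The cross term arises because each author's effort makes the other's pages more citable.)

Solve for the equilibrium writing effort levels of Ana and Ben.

Expanding Ana's payoff: 252x_A + 3x_Bx_A − 2x_A².
∂π/∂x_A = 252 + 3x_B − 4x_A = 0, so x_A = 63 + 0.75x_B.
Likewise for Ben: x_B = 48 + 0.6x_A.
Substituting the second reaction function into the first: x_A = 63 + 0.75(48 + 0.6x_A), which gives 0.55x_A = 99 ⇒ x_A = 180.
Then x_B = 48 + 0.6·180 = 156.

180, 156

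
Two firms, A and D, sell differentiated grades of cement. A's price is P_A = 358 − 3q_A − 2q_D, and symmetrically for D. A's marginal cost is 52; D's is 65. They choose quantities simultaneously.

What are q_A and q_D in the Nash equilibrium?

Firm A's profit: π = q_A(358 − 3q_A − 2q_D) − 52q_A.
∂π/∂q_A = 306 − 6q_A − 2q_D = 0 ⇒ q_A = 51 − (1/3)q_D.
Similarly q_D = 293/6 − (1/3)q_A.
Plugging q_D into A's best response: q_A = 51 − (1/3)(293/6 − (1/3)q_A) ⇒ (8/9)q_A = 625/18, so q_A = 39.0625.
Then q_D = 293/6 − (1/3)·39.0625 = 35.8125.

39.0625, 35.8125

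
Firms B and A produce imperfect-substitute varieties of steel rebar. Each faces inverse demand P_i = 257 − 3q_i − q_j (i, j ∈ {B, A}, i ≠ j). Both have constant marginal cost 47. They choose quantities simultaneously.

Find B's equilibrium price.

137

Firm B's profit: π = q_B(257 − 3q_B − q_A) − 47q_B.
∂π/∂q_B = 210 − 6q_B − q_A = 0 ⇒ q_B = 35 − (1/6)q_A.
By symmetry q_A = q_B; substituting into the reaction function, (7/6)q_B = 35 and q_B = 30.
P_B = 257 − 3·30 − 30 = 137.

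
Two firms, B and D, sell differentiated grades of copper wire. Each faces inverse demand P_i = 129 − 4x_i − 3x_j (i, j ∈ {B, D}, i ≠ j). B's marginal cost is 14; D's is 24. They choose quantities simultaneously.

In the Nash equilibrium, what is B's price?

58

Firm B's profit: π = x_B(129 − 4x_B − 3x_D) − 14x_B.
∂π/∂x_B = 115 − 8x_B − 3x_D = 0 ⇒ x_B = 14.375 − 0.375x_D.
Similarly x_D = 13.125 − 0.375x_B.
Plugging x_D into B's best response: x_B = 14.375 − 0.375(13.125 − 0.375x_B) ⇒ (55/64)x_B = 605/64, so x_B = 11.
Then x_D = 13.125 − 0.375·11 = 9.
P_B = 129 − 4·11 − 3·9 = 58.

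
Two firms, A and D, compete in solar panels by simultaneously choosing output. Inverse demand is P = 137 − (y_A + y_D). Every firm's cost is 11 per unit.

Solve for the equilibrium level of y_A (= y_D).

42

Firm A's profit: π = y_A(137 − (y_A + y_D)) − 11y_A.
∂π/∂y_A = 126 − 2y_A − y_D = 0, so y_A = 63 − 0.5y_D.
Setting y_A = y_D in the reaction function: y_A = 63 − 0.5y_A, so y_A = 63 / 1.5 = 42.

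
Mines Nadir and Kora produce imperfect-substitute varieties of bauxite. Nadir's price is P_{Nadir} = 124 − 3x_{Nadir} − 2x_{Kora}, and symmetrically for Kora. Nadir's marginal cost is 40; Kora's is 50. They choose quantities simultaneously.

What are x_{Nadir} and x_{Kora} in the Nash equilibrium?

Mine Nadir's profit: π = x_{Nadir}(124 − 3x_{Nadir} − 2x_{Kora}) − 40x_{Nadir}.
∂π/∂x_{Nadir} = 84 − 6x_{Nadir} − 2x_{Kora} = 0 ⇒ x_{Nadir} = 14 − (1/3)x_{Kora}.
Similarly x_{Kora} = 37/3 − (1/3)x_{Nadir}.
Plugging x_{Kora} into Nadir's best response: x_{Nadir} = 14 − (1/3)(37/3 − (1/3)x_{Nadir}) ⇒ (8/9)x_{Nadir} = 89/9, so x_{Nadir} = 11.125.
Then x_{Kora} = 37/3 − (1/3)·11.125 = 8.625.

11.125, 8.625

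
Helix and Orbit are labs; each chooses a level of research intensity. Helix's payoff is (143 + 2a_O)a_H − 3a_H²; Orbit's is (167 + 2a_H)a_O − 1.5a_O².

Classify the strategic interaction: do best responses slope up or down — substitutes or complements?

strategic complements

Expanding Helix's payoff: 143a_H + 2a_Oa_H − 3a_H².
∂π/∂a_H = 143 + 2a_O − 6a_H = 0, so a_H = 143/6 + (1/3)a_O.
The best-response slope da_H/da_O = 1/3 > 0: the reaction function is upward-sloping, so the choices are strategic complements.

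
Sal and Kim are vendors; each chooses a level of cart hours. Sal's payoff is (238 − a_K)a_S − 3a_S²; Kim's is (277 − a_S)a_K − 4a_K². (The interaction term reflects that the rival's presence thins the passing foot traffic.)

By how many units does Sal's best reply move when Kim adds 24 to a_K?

Expanding Sal's payoff: 238a_S − a_Ka_S − 3a_S².
∂π/∂a_S = 238 − a_K − 6a_S = 0, so a_S = 119/3 − (1/6)a_K.
The reaction-function slope is −1/6, so a 24-unit rise in a_K moves a_S by −1/6 × 24 = −4. Sal's best response falls — the actions are strategic substitutes.

-4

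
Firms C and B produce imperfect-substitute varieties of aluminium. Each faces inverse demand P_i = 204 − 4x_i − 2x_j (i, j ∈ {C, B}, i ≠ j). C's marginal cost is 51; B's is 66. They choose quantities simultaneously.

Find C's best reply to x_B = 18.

Firm C's profit: π = x_C(204 − 4x_C − 2x_B) − 51x_C.
∂π/∂x_C = 153 − 8x_C − 2x_B = 0 ⇒ x_C = 19.125 − 0.25x_B.
At x_B = 18: x_C = 19.125 − 0.25·18 = 14.625.

14.625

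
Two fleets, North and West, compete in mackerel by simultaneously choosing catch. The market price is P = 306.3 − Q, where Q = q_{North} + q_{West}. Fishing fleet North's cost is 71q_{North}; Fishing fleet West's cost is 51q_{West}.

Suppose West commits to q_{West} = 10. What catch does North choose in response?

Fishing fleet North's profit: π = q_{North}(306.3 − (q_{North} + q_{West})) − 71q_{North}.
∂π/∂q_{North} = 235.3 − 2q_{North} − q_{West} = 0, so q_{North} = 117.65 − 0.5q_{West}.
At q_{West} = 10: q_{North} = 117.65 − 0.5·10 = 112.65.

112.65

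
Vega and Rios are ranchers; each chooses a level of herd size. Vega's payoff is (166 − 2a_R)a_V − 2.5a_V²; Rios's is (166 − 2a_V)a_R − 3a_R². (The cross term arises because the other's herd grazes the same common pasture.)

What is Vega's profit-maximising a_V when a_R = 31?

20.8

Expanding Vega's payoff: 166a_V − 2a_Ra_V − 2.5a_V².
∂π/∂a_V = 166 − 2a_R − 5a_V = 0, so a_V = 33.2 − 0.4a_R.
At a_R = 31: a_V = 33.2 − 0.4·31 = 20.8.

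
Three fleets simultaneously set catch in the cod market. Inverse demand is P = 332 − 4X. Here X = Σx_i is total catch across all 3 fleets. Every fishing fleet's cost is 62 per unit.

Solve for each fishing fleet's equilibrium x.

A representative fishing fleet's profit is π_i = x_i(332 − 4X) − 62x_i, with X = x_i + Σ_{j≠i} x_j.
First-order condition: 270 − 8x_i − 4Σ_{j≠i} x_j = 0.
In a symmetric equilibrium every fishing fleet chooses the same x, so Σ_{j≠i} x_j = 2x. The condition becomes 270 − 16x = 0, giving x = 270/16 = 16.875.

16.875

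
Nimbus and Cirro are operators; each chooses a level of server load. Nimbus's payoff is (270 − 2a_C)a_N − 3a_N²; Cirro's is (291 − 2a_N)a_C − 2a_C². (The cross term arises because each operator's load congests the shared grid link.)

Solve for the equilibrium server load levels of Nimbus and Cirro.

Expanding Nimbus's payoff: 270a_N − 2a_Ca_N − 3a_N².
∂π/∂a_N = 270 − 2a_C − 6a_N = 0, so a_N = 45 − (1/3)a_C.
Likewise for Cirro: a_C = 72.75 − 0.5a_N.
Plugging a_C into Nimbus's best response: a_N = 45 − (1/3)(72.75 − 0.5a_N) ⇒ (5/6)a_N = 20.75, so a_N = 24.9.
Then a_C = 72.75 − 0.5·24.9 = 60.3.

24.9, 60.3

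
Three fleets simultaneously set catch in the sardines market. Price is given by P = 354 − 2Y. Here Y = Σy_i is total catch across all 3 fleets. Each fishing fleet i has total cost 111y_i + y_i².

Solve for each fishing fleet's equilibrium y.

24.3

A representative fishing fleet's profit is π_i = y_i(354 − 2Y) − 111y_i − y_i², with Y = y_i + Σ_{j≠i} y_j.
First-order condition: 243 − 6y_i − 2Σ_{j≠i} y_j = 0.
With identical fishing fleets, set every y_j = y: then 243 − 6y − 4y = 0, i.e. y = 243/10 = 24.3.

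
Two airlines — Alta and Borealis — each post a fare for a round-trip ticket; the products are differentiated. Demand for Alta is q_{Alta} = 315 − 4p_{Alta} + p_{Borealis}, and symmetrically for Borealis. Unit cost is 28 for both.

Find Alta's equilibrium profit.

4356

Alta's profit: π = (p_{Alta} − 28)(315 − 4p_{Alta} + p_{Borealis}).
∂π/∂p_{Alta} = 427 − 8p_{Alta} + p_{Borealis} = 0 ⇒ p_{Alta} = 53.375 + 0.125p_{Borealis}.
The game is symmetric, so in equilibrium p_{Borealis} = p_{Alta}: the reaction function gives 0.875p_{Alta} = 53.375, hence p_{Alta} = 61.
q_{Alta} = 315 − 4·61 + 61 = 132.
Profit = (61 − 28)·132 = 4356.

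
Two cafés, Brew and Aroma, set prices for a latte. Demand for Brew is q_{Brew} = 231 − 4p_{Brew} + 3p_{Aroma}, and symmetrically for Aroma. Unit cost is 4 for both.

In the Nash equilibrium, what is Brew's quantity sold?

Brew's profit: π = (p_{Brew} − 4)(231 − 4p_{Brew} + 3p_{Aroma}).
∂π/∂p_{Brew} = 247 − 8p_{Brew} + 3p_{Aroma} = 0 ⇒ p_{Brew} = 30.875 + 0.375p_{Aroma}.
By symmetry p_{Aroma} = p_{Brew}; substituting into the reaction function, 0.625p_{Brew} = 30.875 and p_{Brew} = 49.4.
q_{Brew} = 231 − 4·49.4 + 3·49.4 = 181.6.

181.6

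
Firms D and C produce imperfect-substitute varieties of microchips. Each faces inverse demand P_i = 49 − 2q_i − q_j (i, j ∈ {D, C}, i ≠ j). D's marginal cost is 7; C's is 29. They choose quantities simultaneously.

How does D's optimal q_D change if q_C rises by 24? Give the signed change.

-6

Firm D's profit: π = q_D(49 − 2q_D − q_C) − 7q_D.
∂π/∂q_D = 42 − 4q_D − q_C = 0 ⇒ q_D = 10.5 − 0.25q_C.
The reaction-function slope is −0.25, so a 24-unit rise in q_C moves q_D by −0.25 × 24 = −6. D's best response falls — the actions are strategic substitutes.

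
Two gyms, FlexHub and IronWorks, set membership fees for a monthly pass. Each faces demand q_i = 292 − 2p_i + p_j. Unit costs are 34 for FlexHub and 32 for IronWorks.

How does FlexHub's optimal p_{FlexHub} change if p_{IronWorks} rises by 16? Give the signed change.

4

FlexHub's profit: π = (p_{FlexHub} − 34)(292 − 2p_{FlexHub} + p_{IronWorks}).
∂π/∂p_{FlexHub} = 360 − 4p_{FlexHub} + p_{IronWorks} = 0 ⇒ p_{FlexHub} = 90 + 0.25p_{IronWorks}.
The reaction-function slope is 0.25, so a 16-unit rise in p_{IronWorks} moves p_{FlexHub} by 0.25 × 16 = 4. FlexHub's best response rises — the actions are strategic complements.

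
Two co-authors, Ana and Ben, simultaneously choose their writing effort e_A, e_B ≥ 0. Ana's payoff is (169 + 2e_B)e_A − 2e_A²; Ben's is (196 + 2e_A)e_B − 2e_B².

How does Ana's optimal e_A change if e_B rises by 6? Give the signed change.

3

Expanding Ana's payoff: 169e_A + 2e_Be_A − 2e_A².
∂π/∂e_A = 169 + 2e_B − 4e_A = 0, so e_A = 42.25 + 0.5e_B.
The reaction-function slope is 0.5, so a 6-unit rise in e_B moves e_A by 0.5 × 6 = 3. Ana's best response rises — the actions are strategic complements.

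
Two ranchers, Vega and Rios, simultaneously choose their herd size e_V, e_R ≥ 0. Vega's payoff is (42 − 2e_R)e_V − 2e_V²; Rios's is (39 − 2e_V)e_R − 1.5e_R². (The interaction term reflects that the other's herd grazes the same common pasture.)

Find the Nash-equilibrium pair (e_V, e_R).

Expanding Vega's payoff: 42e_V − 2e_Re_V − 2e_V².
∂π/∂e_V = 42 − 2e_R − 4e_V = 0, so e_V = 10.5 − 0.5e_R.
Likewise for Rios: e_R = 13 − (2/3)e_V.
Substituting the second reaction function into the first: e_V = 10.5 − 0.5(13 − (2/3)e_V), which gives (2/3)e_V = 4 ⇒ e_V = 6.
Then e_R = 13 − (2/3)·6 = 9.

6, 9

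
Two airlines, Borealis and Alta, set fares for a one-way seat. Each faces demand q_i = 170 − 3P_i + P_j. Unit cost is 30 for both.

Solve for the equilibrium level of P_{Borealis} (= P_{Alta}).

52

Borealis's profit: π = (P_{Borealis} − 30)(170 − 3P_{Borealis} + P_{Alta}).
∂π/∂P_{Borealis} = 260 − 6P_{Borealis} + P_{Alta} = 0 ⇒ P_{Borealis} = 130/3 + (1/6)P_{Alta}.
Setting P_{Borealis} = P_{Alta} in the reaction function: P_{Borealis} = 130/3 + (1/6)P_{Borealis}, so P_{Borealis} = (130/3) / (5/6) = 52.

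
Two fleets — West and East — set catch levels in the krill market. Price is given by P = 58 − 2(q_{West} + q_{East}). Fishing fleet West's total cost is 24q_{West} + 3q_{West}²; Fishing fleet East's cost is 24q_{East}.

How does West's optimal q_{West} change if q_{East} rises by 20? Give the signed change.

Fishing fleet West's profit: π = q_{West}(58 − 2(q_{West} + q_{East})) − 24q_{West} − 3q_{West}².
∂π/∂q_{West} = 34 − 10q_{West} − 2q_{East} = 0, so q_{West} = 3.4 − 0.2q_{East}.
The reaction-function slope is −0.2, so a 20-unit rise in q_{East} moves q_{West} by −0.2 × 20 = −4. West's best response falls — the actions are strategic substitutes.

-4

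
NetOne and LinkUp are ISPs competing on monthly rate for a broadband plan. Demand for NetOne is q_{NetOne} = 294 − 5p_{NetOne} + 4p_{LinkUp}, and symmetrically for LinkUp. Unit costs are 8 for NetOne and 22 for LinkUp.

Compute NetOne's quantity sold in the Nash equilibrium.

255

NetOne's profit: π = (p_{NetOne} − 8)(294 − 5p_{NetOne} + 4p_{LinkUp}).
∂π/∂p_{NetOne} = 334 − 10p_{NetOne} + 4p_{LinkUp} = 0 ⇒ p_{NetOne} = 33.4 + 0.4p_{LinkUp}.
Similarly p_{LinkUp} = 40.4 + 0.4p_{NetOne}.
Substituting the second reaction function into the first: p_{NetOne} = 33.4 + 0.4(40.4 + 0.4p_{NetOne}), which gives 0.84p_{NetOne} = 49.56 ⇒ p_{NetOne} = 59.
Then p_{LinkUp} = 40.4 + 0.4·59 = 64.
q_{NetOne} = 294 − 5·59 + 4·64 = 255.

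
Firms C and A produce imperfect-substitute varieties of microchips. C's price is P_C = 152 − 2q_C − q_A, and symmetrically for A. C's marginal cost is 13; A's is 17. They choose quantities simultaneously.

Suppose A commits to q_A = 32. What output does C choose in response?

26.75

Firm C's profit: π = q_C(152 − 2q_C − q_A) − 13q_C.
∂π/∂q_C = 139 − 4q_C − q_A = 0 ⇒ q_C = 34.75 − 0.25q_A.
At q_A = 32: q_C = 34.75 − 0.25·32 = 26.75.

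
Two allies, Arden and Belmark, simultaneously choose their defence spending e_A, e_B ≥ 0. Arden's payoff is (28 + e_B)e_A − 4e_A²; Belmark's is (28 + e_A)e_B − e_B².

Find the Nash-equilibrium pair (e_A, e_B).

Expanding Arden's payoff: 28e_A + e_Be_A − 4e_A².
∂π/∂e_A = 28 + e_B − 8e_A = 0, so e_A = 3.5 + 0.125e_B.
Likewise for Belmark: e_B = 14 + 0.5e_A.
Substituting the second reaction function into the first: e_A = 3.5 + 0.125(14 + 0.5e_A), which gives 0.9375e_A = 5.25 ⇒ e_A = 5.6.
Then e_B = 14 + 0.5·5.6 = 16.8.

5.6, 16.8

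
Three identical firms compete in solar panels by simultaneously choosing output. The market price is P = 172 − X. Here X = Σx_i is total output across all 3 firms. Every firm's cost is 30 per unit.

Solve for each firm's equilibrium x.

35.5

A representative firm's profit is π_i = x_i(172 − X) − 30x_i, with X = x_i + Σ_{j≠i} x_j.
First-order condition: 142 − 2x_i − Σ_{j≠i} x_j = 0.
In a symmetric equilibrium every firm chooses the same x, so Σ_{j≠i} x_j = 2x. The condition becomes 142 − 4x = 0, giving x = 142/4 = 35.5.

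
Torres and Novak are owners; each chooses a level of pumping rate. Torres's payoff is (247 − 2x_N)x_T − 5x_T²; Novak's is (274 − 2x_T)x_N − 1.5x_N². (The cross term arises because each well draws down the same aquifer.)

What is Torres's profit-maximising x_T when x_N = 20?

Expanding Torres's payoff: 247x_T − 2x_Nx_T − 5x_T².
∂π/∂x_T = 247 − 2x_N − 10x_T = 0, so x_T = 24.7 − 0.2x_N.
At x_N = 20: x_T = 24.7 − 0.2·20 = 20.7.

20.7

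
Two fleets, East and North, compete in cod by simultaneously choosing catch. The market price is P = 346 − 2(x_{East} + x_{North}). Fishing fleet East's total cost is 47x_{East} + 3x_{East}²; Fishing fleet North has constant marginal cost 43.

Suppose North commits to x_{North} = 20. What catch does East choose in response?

25.9

Fishing fleet East's profit: π = x_{East}(346 − 2(x_{East} + x_{North})) − 47x_{East} − 3x_{East}².
∂π/∂x_{East} = 299 − 10x_{East} − 2x_{North} = 0, so x_{East} = 29.9 − 0.2x_{North}.
At x_{North} = 20: x_{East} = 29.9 − 0.2·20 = 25.9.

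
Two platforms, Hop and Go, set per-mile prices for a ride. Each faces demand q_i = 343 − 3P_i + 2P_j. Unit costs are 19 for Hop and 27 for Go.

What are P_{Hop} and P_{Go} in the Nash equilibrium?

Hop's profit: π = (P_{Hop} − 19)(343 − 3P_{Hop} + 2P_{Go}).
∂π/∂P_{Hop} = 400 − 6P_{Hop} + 2P_{Go} = 0 ⇒ P_{Hop} = 200/3 + (1/3)P_{Go}.
Similarly P_{Go} = 212/3 + (1/3)P_{Hop}.
Substituting the second reaction function into the first: P_{Hop} = 200/3 + (1/3)(212/3 + (1/3)P_{Hop}), which gives (8/9)P_{Hop} = 812/9 ⇒ P_{Hop} = 101.5.
Then P_{Go} = 212/3 + (1/3)·101.5 = 104.5.

101.5, 104.5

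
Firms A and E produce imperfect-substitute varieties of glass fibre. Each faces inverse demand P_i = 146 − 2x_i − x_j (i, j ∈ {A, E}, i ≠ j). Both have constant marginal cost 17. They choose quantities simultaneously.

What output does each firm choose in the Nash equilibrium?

Firm A's profit: π = x_A(146 − 2x_A − x_E) − 17x_A.
∂π/∂x_A = 129 − 4x_A − x_E = 0 ⇒ x_A = 32.25 − 0.25x_E.
The game is symmetric, so in equilibrium x_E = x_A: the reaction function gives 1.25x_A = 32.25, hence x_A = 25.8.

25.8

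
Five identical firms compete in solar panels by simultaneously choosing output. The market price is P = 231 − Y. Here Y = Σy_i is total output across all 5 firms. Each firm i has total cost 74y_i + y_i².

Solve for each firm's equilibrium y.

19.625

A representative firm's profit is π_i = y_i(231 − Y) − 74y_i − y_i², with Y = y_i + Σ_{j≠i} y_j.
First-order condition: 157 − 4y_i − Σ_{j≠i} y_j = 0.
With identical firms, set every y_j = y: then 157 − 4y − 4y = 0, i.e. y = 157/8 = 19.625.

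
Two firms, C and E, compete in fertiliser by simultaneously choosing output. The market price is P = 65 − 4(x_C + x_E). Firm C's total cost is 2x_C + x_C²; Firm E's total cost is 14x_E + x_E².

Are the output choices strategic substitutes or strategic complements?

Firm C's profit: π = x_C(65 − 4(x_C + x_E)) − 2x_C − x_C².
∂π/∂x_C = 63 − 10x_C − 4x_E = 0, so x_C = 6.3 − 0.4x_E.
The best-response slope dx_C/dx_E = −0.4 < 0: the reaction function is downward-sloping, so the choices are strategic substitutes.

strategic substitutes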